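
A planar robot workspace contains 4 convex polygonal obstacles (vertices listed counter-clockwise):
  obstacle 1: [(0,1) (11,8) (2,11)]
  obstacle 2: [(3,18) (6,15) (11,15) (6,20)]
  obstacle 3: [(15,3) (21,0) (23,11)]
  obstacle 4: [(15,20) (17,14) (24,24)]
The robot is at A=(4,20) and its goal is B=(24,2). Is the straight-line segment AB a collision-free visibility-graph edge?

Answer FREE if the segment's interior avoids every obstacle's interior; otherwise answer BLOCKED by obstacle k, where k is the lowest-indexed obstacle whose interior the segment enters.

BLOCKED by obstacle 2

Obstacle 1 [(0,1) (11,8) (2,11)]:
  edge (0,1)–(11,8): clear
  edge (11,8)–(2,11): clear
  edge (2,11)–(0,1): clear
  midpoint (14,11) outside
  → clear
Obstacle 2 [(3,18) (6,15) (11,15) (6,20)]:
  edge (3,18)–(6,15): clear
  edge (6,15)–(11,15): crosses AB
  edge (11,15)–(6,20): clear
  edge (6,20)–(3,18): crosses AB
  → BLOCKED
Obstacle 3 [(15,3) (21,0) (23,11)]:
  edge (15,3)–(21,0): clear
  edge (21,0)–(23,11): crosses AB
  edge (23,11)–(15,3): crosses AB
  → BLOCKED
Obstacle 4 [(15,20) (17,14) (24,24)]:
  edge (15,20)–(17,14): clear
  edge (17,14)–(24,24): clear
  edge (24,24)–(15,20): clear
  midpoint (14,11) outside
  → clear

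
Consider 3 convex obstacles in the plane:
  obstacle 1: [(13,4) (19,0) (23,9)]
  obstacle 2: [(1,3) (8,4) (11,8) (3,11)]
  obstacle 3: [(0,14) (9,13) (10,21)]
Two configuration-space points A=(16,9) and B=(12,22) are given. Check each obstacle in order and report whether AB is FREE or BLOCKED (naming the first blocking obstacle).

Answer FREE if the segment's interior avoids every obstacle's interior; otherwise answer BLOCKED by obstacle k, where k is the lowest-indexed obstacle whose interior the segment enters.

Obstacle 1 [(13,4) (19,0) (23,9)]:
  edge (13,4)–(19,0): clear
  edge (19,0)–(23,9): clear
  edge (23,9)–(13,4): clear
  midpoint (14,31/2) outside
  → clear
Obstacle 2 [(1,3) (8,4) (11,8) (3,11)]:
  edge (1,3)–(8,4): clear
  edge (8,4)–(11,8): clear
  edge (11,8)–(3,11): clear
  edge (3,11)–(1,3): clear
  midpoint (14,31/2) outside
  → clear
Obstacle 3 [(0,14) (9,13) (10,21)]:
  edge (0,14)–(9,13): clear
  edge (9,13)–(10,21): clear
  edge (10,21)–(0,14): clear
  midpoint (14,31/2) outside
  → clear

FREE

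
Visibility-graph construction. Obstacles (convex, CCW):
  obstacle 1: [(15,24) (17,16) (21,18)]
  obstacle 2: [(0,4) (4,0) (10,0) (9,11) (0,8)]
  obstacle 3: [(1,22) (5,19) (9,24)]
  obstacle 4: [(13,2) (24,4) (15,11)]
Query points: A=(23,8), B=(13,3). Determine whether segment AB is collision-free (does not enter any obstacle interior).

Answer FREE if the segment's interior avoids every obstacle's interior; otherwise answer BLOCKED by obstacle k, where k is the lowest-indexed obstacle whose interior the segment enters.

Obstacle 1 [(15,24) (17,16) (21,18)]:
  edge (15,24)–(17,16): clear
  edge (17,16)–(21,18): clear
  edge (21,18)–(15,24): clear
  midpoint (18,11/2) outside
  → clear
Obstacle 2 [(0,4) (4,0) (10,0) (9,11) (0,8)]:
  edge (0,4)–(4,0): clear
  edge (4,0)–(10,0): clear
  edge (10,0)–(9,11): clear
  edge (9,11)–(0,8): clear
  edge (0,8)–(0,4): clear
  midpoint (18,11/2) outside
  → clear
Obstacle 3 [(1,22) (5,19) (9,24)]:
  edge (1,22)–(5,19): clear
  edge (5,19)–(9,24): clear
  edge (9,24)–(1,22): clear
  midpoint (18,11/2) outside
  → clear
Obstacle 4 [(13,2) (24,4) (15,11)]:
  edge (13,2)–(24,4): clear
  edge (24,4)–(15,11): crosses AB
  edge (15,11)–(13,2): crosses AB
  → BLOCKED

BLOCKED by obstacle 4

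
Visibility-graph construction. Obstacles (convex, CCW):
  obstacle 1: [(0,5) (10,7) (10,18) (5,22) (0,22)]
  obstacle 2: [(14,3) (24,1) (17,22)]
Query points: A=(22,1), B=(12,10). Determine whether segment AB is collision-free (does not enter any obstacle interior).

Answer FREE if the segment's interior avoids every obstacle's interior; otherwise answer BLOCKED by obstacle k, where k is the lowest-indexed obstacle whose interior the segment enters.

BLOCKED by obstacle 2

Obstacle 1 [(0,5) (10,7) (10,18) (5,22) (0,22)]:
  edge (0,5)–(10,7): clear
  edge (10,7)–(10,18): clear
  edge (10,18)–(5,22): clear
  edge (5,22)–(0,22): clear
  edge (0,22)–(0,5): clear
  midpoint (17,11/2) outside
  → clear
Obstacle 2 [(14,3) (24,1) (17,22)]:
  edge (14,3)–(24,1): crosses AB
  edge (24,1)–(17,22): clear
  edge (17,22)–(14,3): crosses AB
  → BLOCKED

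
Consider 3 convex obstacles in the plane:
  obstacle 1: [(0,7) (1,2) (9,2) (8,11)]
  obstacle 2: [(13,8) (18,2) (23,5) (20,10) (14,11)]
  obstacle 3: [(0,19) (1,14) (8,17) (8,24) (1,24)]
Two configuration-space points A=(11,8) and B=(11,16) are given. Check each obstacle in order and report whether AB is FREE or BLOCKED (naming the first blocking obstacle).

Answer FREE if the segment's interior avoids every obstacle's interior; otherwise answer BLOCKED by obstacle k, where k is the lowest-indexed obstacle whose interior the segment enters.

FREE

Obstacle 1 [(0,7) (1,2) (9,2) (8,11)]:
  edge (0,7)–(1,2): clear
  edge (1,2)–(9,2): clear
  edge (9,2)–(8,11): clear
  edge (8,11)–(0,7): clear
  midpoint (11,12) outside
  → clear
Obstacle 2 [(13,8) (18,2) (23,5) (20,10) (14,11)]:
  edge (13,8)–(18,2): clear
  edge (18,2)–(23,5): clear
  edge (23,5)–(20,10): clear
  edge (20,10)–(14,11): clear
  edge (14,11)–(13,8): clear
  midpoint (11,12) outside
  → clear
Obstacle 3 [(0,19) (1,14) (8,17) (8,24) (1,24)]:
  edge (0,19)–(1,14): clear
  edge (1,14)–(8,17): clear
  edge (8,17)–(8,24): clear
  edge (8,24)–(1,24): clear
  edge (1,24)–(0,19): clear
  midpoint (11,12) outside
  → clear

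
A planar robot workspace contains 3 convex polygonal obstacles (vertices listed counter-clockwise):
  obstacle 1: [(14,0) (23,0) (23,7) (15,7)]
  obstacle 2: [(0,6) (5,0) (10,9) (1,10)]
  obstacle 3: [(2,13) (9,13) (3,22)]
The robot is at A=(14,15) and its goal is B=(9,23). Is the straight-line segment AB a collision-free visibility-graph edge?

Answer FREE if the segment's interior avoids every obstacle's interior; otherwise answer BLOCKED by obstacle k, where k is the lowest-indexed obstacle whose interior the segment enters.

FREE

Obstacle 1 [(14,0) (23,0) (23,7) (15,7)]:
  edge (14,0)–(23,0): clear
  edge (23,0)–(23,7): clear
  edge (23,7)–(15,7): clear
  edge (15,7)–(14,0): clear
  midpoint (23/2,19) outside
  → clear
Obstacle 2 [(0,6) (5,0) (10,9) (1,10)]:
  edge (0,6)–(5,0): clear
  edge (5,0)–(10,9): clear
  edge (10,9)–(1,10): clear
  edge (1,10)–(0,6): clear
  midpoint (23/2,19) outside
  → clear
Obstacle 3 [(2,13) (9,13) (3,22)]:
  edge (2,13)–(9,13): clear
  edge (9,13)–(3,22): clear
  edge (3,22)–(2,13): clear
  midpoint (23/2,19) outside
  → clear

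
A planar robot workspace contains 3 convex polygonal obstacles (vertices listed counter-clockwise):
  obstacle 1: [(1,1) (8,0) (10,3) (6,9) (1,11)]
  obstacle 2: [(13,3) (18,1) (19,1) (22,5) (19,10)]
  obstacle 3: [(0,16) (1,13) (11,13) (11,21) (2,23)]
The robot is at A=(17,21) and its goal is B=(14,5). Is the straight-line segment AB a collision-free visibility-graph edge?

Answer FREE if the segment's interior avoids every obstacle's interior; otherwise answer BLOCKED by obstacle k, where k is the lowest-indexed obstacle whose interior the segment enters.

Obstacle 1 [(1,1) (8,0) (10,3) (6,9) (1,11)]:
  edge (1,1)–(8,0): clear
  edge (8,0)–(10,3): clear
  edge (10,3)–(6,9): clear
  edge (6,9)–(1,11): clear
  edge (1,11)–(1,1): clear
  midpoint (31/2,13) outside
  → clear
Obstacle 2 [(13,3) (18,1) (19,1) (22,5) (19,10)]:
  edge (13,3)–(18,1): clear
  edge (18,1)–(19,1): clear
  edge (19,1)–(22,5): clear
  edge (22,5)–(19,10): clear
  edge (19,10)–(13,3): clear
  midpoint (31/2,13) outside
  → clear
Obstacle 3 [(0,16) (1,13) (11,13) (11,21) (2,23)]:
  edge (0,16)–(1,13): clear
  edge (1,13)–(11,13): clear
  edge (11,13)–(11,21): clear
  edge (11,21)–(2,23): clear
  edge (2,23)–(0,16): clear
  midpoint (31/2,13) outside
  → clear

FREE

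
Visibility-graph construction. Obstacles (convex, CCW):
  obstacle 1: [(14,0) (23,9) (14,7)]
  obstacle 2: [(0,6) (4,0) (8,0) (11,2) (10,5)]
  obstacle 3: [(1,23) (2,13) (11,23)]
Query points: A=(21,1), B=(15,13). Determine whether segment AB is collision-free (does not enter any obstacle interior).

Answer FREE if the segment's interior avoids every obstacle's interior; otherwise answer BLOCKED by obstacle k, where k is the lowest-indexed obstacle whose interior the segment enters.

Obstacle 1 [(14,0) (23,9) (14,7)]:
  edge (14,0)–(23,9): crosses AB
  edge (23,9)–(14,7): crosses AB
  edge (14,7)–(14,0): clear
  → BLOCKED
Obstacle 2 [(0,6) (4,0) (8,0) (11,2) (10,5)]:
  edge (0,6)–(4,0): clear
  edge (4,0)–(8,0): clear
  edge (8,0)–(11,2): clear
  edge (11,2)–(10,5): clear
  edge (10,5)–(0,6): clear
  midpoint (18,7) outside
  → clear
Obstacle 3 [(1,23) (2,13) (11,23)]:
  edge (1,23)–(2,13): clear
  edge (2,13)–(11,23): clear
  edge (11,23)–(1,23): clear
  midpoint (18,7) outside
  → clear

BLOCKED by obstacle 1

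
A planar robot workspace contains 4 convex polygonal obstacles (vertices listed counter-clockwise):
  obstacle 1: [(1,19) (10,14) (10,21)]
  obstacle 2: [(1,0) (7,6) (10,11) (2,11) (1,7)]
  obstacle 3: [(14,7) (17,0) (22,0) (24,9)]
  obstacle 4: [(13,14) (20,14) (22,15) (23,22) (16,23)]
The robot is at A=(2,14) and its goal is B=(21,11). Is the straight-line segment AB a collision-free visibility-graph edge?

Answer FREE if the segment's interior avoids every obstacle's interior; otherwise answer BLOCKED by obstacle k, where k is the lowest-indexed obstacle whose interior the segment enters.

FREE

Obstacle 1 [(1,19) (10,14) (10,21)]:
  edge (1,19)–(10,14): clear
  edge (10,14)–(10,21): clear
  edge (10,21)–(1,19): clear
  midpoint (23/2,25/2) outside
  → clear
Obstacle 2 [(1,0) (7,6) (10,11) (2,11) (1,7)]:
  edge (1,0)–(7,6): clear
  edge (7,6)–(10,11): clear
  edge (10,11)–(2,11): clear
  edge (2,11)–(1,7): clear
  edge (1,7)–(1,0): clear
  midpoint (23/2,25/2) outside
  → clear
Obstacle 3 [(14,7) (17,0) (22,0) (24,9)]:
  edge (14,7)–(17,0): clear
  edge (17,0)–(22,0): clear
  edge (22,0)–(24,9): clear
  edge (24,9)–(14,7): clear
  midpoint (23/2,25/2) outside
  → clear
Obstacle 4 [(13,14) (20,14) (22,15) (23,22) (16,23)]:
  edge (13,14)–(20,14): clear
  edge (20,14)–(22,15): clear
  edge (22,15)–(23,22): clear
  edge (23,22)–(16,23): clear
  edge (16,23)–(13,14): clear
  midpoint (23/2,25/2) outside
  → clear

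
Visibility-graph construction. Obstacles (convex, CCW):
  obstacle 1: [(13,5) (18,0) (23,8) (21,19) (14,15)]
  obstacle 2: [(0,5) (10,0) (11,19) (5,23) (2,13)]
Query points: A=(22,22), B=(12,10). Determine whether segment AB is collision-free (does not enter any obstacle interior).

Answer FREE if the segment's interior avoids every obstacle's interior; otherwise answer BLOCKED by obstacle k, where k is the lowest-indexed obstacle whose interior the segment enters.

BLOCKED by obstacle 1

Obstacle 1 [(13,5) (18,0) (23,8) (21,19) (14,15)]:
  edge (13,5)–(18,0): clear
  edge (18,0)–(23,8): clear
  edge (23,8)–(21,19): clear
  edge (21,19)–(14,15): crosses AB
  edge (14,15)–(13,5): crosses AB
  → BLOCKED
Obstacle 2 [(0,5) (10,0) (11,19) (5,23) (2,13)]:
  edge (0,5)–(10,0): clear
  edge (10,0)–(11,19): clear
  edge (11,19)–(5,23): clear
  edge (5,23)–(2,13): clear
  edge (2,13)–(0,5): clear
  midpoint (17,16) outside
  → clear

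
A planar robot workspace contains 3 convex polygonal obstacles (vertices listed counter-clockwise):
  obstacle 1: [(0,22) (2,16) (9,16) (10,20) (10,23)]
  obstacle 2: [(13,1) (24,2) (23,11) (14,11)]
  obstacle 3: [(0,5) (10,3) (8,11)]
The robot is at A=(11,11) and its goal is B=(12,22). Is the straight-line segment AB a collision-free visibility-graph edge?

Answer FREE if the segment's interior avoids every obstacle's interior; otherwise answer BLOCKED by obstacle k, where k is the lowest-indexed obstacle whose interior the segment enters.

Obstacle 1 [(0,22) (2,16) (9,16) (10,20) (10,23)]:
  edge (0,22)–(2,16): clear
  edge (2,16)–(9,16): clear
  edge (9,16)–(10,20): clear
  edge (10,20)–(10,23): clear
  edge (10,23)–(0,22): clear
  midpoint (23/2,33/2) outside
  → clear
Obstacle 2 [(13,1) (24,2) (23,11) (14,11)]:
  edge (13,1)–(24,2): clear
  edge (24,2)–(23,11): clear
  edge (23,11)–(14,11): clear
  edge (14,11)–(13,1): clear
  midpoint (23/2,33/2) outside
  → clear
Obstacle 3 [(0,5) (10,3) (8,11)]:
  edge (0,5)–(10,3): clear
  edge (10,3)–(8,11): clear
  edge (8,11)–(0,5): clear
  midpoint (23/2,33/2) outside
  → clear

FREE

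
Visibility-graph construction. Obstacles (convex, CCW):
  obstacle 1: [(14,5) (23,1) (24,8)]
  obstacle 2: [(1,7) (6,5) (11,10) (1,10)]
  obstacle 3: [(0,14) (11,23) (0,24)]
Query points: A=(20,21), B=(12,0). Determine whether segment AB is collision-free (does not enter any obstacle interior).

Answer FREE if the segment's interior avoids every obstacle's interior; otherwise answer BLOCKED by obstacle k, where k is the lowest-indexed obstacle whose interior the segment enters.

FREE

Obstacle 1 [(14,5) (23,1) (24,8)]:
  edge (14,5)–(23,1): clear
  edge (23,1)–(24,8): clear
  edge (24,8)–(14,5): clear
  midpoint (16,21/2) outside
  → clear
Obstacle 2 [(1,7) (6,5) (11,10) (1,10)]:
  edge (1,7)–(6,5): clear
  edge (6,5)–(11,10): clear
  edge (11,10)–(1,10): clear
  edge (1,10)–(1,7): clear
  midpoint (16,21/2) outside
  → clear
Obstacle 3 [(0,14) (11,23) (0,24)]:
  edge (0,14)–(11,23): clear
  edge (11,23)–(0,24): clear
  edge (0,24)–(0,14): clear
  midpoint (16,21/2) outside
  → clear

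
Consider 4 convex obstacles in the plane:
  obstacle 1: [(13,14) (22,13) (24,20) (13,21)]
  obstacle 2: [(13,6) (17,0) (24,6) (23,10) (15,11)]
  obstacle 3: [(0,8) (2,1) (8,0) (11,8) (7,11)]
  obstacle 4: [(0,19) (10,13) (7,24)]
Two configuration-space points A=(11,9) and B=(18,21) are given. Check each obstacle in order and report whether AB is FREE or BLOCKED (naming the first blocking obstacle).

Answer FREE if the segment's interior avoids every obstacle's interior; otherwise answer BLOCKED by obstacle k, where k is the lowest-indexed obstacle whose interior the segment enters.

BLOCKED by obstacle 1

Obstacle 1 [(13,14) (22,13) (24,20) (13,21)]:
  edge (13,14)–(22,13): crosses AB
  edge (22,13)–(24,20): clear
  edge (24,20)–(13,21): crosses AB
  edge (13,21)–(13,14): clear
  → BLOCKED
Obstacle 2 [(13,6) (17,0) (24,6) (23,10) (15,11)]:
  edge (13,6)–(17,0): clear
  edge (17,0)–(24,6): clear
  edge (24,6)–(23,10): clear
  edge (23,10)–(15,11): clear
  edge (15,11)–(13,6): clear
  midpoint (29/2,15) outside
  → clear
Obstacle 3 [(0,8) (2,1) (8,0) (11,8) (7,11)]:
  edge (0,8)–(2,1): clear
  edge (2,1)–(8,0): clear
  edge (8,0)–(11,8): clear
  edge (11,8)–(7,11): clear
  edge (7,11)–(0,8): clear
  midpoint (29/2,15) outside
  → clear
Obstacle 4 [(0,19) (10,13) (7,24)]:
  edge (0,19)–(10,13): clear
  edge (10,13)–(7,24): clear
  edge (7,24)–(0,19): clear
  midpoint (29/2,15) outside
  → clear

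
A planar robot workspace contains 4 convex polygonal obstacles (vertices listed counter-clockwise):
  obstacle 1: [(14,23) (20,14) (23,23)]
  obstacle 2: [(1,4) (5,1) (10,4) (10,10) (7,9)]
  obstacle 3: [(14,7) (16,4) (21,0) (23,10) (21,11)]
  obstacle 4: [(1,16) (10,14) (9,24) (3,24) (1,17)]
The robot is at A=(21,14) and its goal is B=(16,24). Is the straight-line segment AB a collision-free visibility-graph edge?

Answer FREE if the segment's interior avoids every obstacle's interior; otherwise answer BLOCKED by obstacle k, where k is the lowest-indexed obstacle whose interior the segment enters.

BLOCKED by obstacle 1

Obstacle 1 [(14,23) (20,14) (23,23)]:
  edge (14,23)–(20,14): clear
  edge (20,14)–(23,23): crosses AB
  edge (23,23)–(14,23): crosses AB
  → BLOCKED
Obstacle 2 [(1,4) (5,1) (10,4) (10,10) (7,9)]:
  edge (1,4)–(5,1): clear
  edge (5,1)–(10,4): clear
  edge (10,4)–(10,10): clear
  edge (10,10)–(7,9): clear
  edge (7,9)–(1,4): clear
  midpoint (37/2,19) outside
  → clear
Obstacle 3 [(14,7) (16,4) (21,0) (23,10) (21,11)]:
  edge (14,7)–(16,4): clear
  edge (16,4)–(21,0): clear
  edge (21,0)–(23,10): clear
  edge (23,10)–(21,11): clear
  edge (21,11)–(14,7): clear
  midpoint (37/2,19) outside
  → clear
Obstacle 4 [(1,16) (10,14) (9,24) (3,24) (1,17)]:
  edge (1,16)–(10,14): clear
  edge (10,14)–(9,24): clear
  edge (9,24)–(3,24): clear
  edge (3,24)–(1,17): clear
  edge (1,17)–(1,16): clear
  midpoint (37/2,19) outside
  → clear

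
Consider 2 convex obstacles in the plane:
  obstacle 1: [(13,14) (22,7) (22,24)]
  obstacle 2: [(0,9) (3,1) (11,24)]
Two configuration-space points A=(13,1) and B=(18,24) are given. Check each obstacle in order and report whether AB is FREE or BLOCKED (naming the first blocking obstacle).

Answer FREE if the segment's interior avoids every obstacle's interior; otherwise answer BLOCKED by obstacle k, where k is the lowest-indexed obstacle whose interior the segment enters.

BLOCKED by obstacle 1

Obstacle 1 [(13,14) (22,7) (22,24)]:
  edge (13,14)–(22,7): crosses AB
  edge (22,7)–(22,24): clear
  edge (22,24)–(13,14): crosses AB
  → BLOCKED
Obstacle 2 [(0,9) (3,1) (11,24)]:
  edge (0,9)–(3,1): clear
  edge (3,1)–(11,24): clear
  edge (11,24)–(0,9): clear
  midpoint (31/2,25/2) outside
  → clear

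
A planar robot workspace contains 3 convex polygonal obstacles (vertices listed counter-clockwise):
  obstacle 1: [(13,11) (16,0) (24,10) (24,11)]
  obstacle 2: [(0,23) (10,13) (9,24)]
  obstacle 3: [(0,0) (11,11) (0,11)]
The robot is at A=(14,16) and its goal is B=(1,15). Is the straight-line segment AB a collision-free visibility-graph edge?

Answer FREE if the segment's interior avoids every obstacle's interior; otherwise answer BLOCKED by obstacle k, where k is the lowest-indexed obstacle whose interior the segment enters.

BLOCKED by obstacle 2

Obstacle 1 [(13,11) (16,0) (24,10) (24,11)]:
  edge (13,11)–(16,0): clear
  edge (16,0)–(24,10): clear
  edge (24,10)–(24,11): clear
  edge (24,11)–(13,11): clear
  midpoint (15/2,31/2) outside
  → clear
Obstacle 2 [(0,23) (10,13) (9,24)]:
  edge (0,23)–(10,13): crosses AB
  edge (10,13)–(9,24): crosses AB
  edge (9,24)–(0,23): clear
  → BLOCKED
Obstacle 3 [(0,0) (11,11) (0,11)]:
  edge (0,0)–(11,11): clear
  edge (11,11)–(0,11): clear
  edge (0,11)–(0,0): clear
  midpoint (15/2,31/2) outside
  → clear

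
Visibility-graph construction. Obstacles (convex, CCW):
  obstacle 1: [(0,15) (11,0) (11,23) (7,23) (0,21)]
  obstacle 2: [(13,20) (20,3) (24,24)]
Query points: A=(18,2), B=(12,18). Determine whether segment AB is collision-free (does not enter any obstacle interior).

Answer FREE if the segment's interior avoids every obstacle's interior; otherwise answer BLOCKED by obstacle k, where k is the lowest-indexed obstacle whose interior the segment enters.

Obstacle 1 [(0,15) (11,0) (11,23) (7,23) (0,21)]:
  edge (0,15)–(11,0): clear
  edge (11,0)–(11,23): clear
  edge (11,23)–(7,23): clear
  edge (7,23)–(0,21): clear
  edge (0,21)–(0,15): clear
  midpoint (15,10) outside
  → clear
Obstacle 2 [(13,20) (20,3) (24,24)]:
  edge (13,20)–(20,3): clear
  edge (20,3)–(24,24): clear
  edge (24,24)–(13,20): clear
  midpoint (15,10) outside
  → clear

FREE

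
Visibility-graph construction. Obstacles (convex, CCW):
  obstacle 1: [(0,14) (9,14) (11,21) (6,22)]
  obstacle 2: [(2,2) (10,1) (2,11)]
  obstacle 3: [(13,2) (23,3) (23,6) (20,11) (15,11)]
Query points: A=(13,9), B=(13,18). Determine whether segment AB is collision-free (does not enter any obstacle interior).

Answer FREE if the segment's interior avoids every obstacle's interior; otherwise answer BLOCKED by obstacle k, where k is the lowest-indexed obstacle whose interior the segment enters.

Obstacle 1 [(0,14) (9,14) (11,21) (6,22)]:
  edge (0,14)–(9,14): clear
  edge (9,14)–(11,21): clear
  edge (11,21)–(6,22): clear
  edge (6,22)–(0,14): clear
  midpoint (13,27/2) outside
  → clear
Obstacle 2 [(2,2) (10,1) (2,11)]:
  edge (2,2)–(10,1): clear
  edge (10,1)–(2,11): clear
  edge (2,11)–(2,2): clear
  midpoint (13,27/2) outside
  → clear
Obstacle 3 [(13,2) (23,3) (23,6) (20,11) (15,11)]:
  edge (13,2)–(23,3): clear
  edge (23,3)–(23,6): clear
  edge (23,6)–(20,11): clear
  edge (20,11)–(15,11): clear
  edge (15,11)–(13,2): clear
  midpoint (13,27/2) outside
  → clear

FREE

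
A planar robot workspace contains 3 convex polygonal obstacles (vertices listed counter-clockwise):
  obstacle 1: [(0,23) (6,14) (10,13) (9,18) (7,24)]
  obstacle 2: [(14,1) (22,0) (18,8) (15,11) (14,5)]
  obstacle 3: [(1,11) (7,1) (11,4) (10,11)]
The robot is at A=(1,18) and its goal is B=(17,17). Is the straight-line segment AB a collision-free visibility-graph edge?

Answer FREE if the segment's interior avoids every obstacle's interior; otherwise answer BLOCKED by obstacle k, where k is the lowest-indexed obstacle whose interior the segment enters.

BLOCKED by obstacle 1

Obstacle 1 [(0,23) (6,14) (10,13) (9,18) (7,24)]:
  edge (0,23)–(6,14): crosses AB
  edge (6,14)–(10,13): clear
  edge (10,13)–(9,18): crosses AB
  edge (9,18)–(7,24): clear
  edge (7,24)–(0,23): clear
  → BLOCKED
Obstacle 2 [(14,1) (22,0) (18,8) (15,11) (14,5)]:
  edge (14,1)–(22,0): clear
  edge (22,0)–(18,8): clear
  edge (18,8)–(15,11): clear
  edge (15,11)–(14,5): clear
  edge (14,5)–(14,1): clear
  midpoint (9,35/2) outside
  → clear
Obstacle 3 [(1,11) (7,1) (11,4) (10,11)]:
  edge (1,11)–(7,1): clear
  edge (7,1)–(11,4): clear
  edge (11,4)–(10,11): clear
  edge (10,11)–(1,11): clear
  midpoint (9,35/2) outside
  → clear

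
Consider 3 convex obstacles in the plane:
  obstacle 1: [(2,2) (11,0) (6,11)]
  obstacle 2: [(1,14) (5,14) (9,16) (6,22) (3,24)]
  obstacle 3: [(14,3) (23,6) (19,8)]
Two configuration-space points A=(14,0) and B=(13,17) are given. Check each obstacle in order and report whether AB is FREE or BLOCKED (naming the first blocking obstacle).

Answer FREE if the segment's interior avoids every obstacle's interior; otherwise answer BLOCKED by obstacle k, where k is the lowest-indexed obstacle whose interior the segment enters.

Obstacle 1 [(2,2) (11,0) (6,11)]:
  edge (2,2)–(11,0): clear
  edge (11,0)–(6,11): clear
  edge (6,11)–(2,2): clear
  midpoint (27/2,17/2) outside
  → clear
Obstacle 2 [(1,14) (5,14) (9,16) (6,22) (3,24)]:
  edge (1,14)–(5,14): clear
  edge (5,14)–(9,16): clear
  edge (9,16)–(6,22): clear
  edge (6,22)–(3,24): clear
  edge (3,24)–(1,14): clear
  midpoint (27/2,17/2) outside
  → clear
Obstacle 3 [(14,3) (23,6) (19,8)]:
  edge (14,3)–(23,6): clear
  edge (23,6)–(19,8): clear
  edge (19,8)–(14,3): clear
  midpoint (27/2,17/2) outside
  → clear

FREE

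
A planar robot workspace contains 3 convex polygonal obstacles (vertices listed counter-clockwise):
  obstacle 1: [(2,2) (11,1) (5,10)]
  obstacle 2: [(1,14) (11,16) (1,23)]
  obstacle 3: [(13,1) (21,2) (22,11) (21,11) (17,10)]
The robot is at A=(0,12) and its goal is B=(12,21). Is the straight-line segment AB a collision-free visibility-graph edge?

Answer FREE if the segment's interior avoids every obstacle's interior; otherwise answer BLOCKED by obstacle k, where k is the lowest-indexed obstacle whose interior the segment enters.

BLOCKED by obstacle 2

Obstacle 1 [(2,2) (11,1) (5,10)]:
  edge (2,2)–(11,1): clear
  edge (11,1)–(5,10): clear
  edge (5,10)–(2,2): clear
  midpoint (6,33/2) outside
  → clear
Obstacle 2 [(1,14) (11,16) (1,23)]:
  edge (1,14)–(11,16): crosses AB
  edge (11,16)–(1,23): crosses AB
  edge (1,23)–(1,14): clear
  → BLOCKED
Obstacle 3 [(13,1) (21,2) (22,11) (21,11) (17,10)]:
  edge (13,1)–(21,2): clear
  edge (21,2)–(22,11): clear
  edge (22,11)–(21,11): clear
  edge (21,11)–(17,10): clear
  edge (17,10)–(13,1): clear
  midpoint (6,33/2) outside
  → clear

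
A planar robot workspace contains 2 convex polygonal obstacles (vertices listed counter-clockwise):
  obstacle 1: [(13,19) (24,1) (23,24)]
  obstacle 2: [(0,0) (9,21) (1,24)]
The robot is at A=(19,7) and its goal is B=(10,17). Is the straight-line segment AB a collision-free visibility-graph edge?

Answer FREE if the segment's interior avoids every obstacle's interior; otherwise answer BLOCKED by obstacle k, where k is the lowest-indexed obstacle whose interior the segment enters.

FREE

Obstacle 1 [(13,19) (24,1) (23,24)]:
  edge (13,19)–(24,1): clear
  edge (24,1)–(23,24): clear
  edge (23,24)–(13,19): clear
  midpoint (29/2,12) outside
  → clear
Obstacle 2 [(0,0) (9,21) (1,24)]:
  edge (0,0)–(9,21): clear
  edge (9,21)–(1,24): clear
  edge (1,24)–(0,0): clear
  midpoint (29/2,12) outside
  → clear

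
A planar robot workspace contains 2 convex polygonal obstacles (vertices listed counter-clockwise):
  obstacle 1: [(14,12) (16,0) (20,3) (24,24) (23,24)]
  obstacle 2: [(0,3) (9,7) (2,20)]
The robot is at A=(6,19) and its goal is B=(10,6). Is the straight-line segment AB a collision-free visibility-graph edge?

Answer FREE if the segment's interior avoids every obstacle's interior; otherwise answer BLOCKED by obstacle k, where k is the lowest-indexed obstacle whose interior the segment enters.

FREE

Obstacle 1 [(14,12) (16,0) (20,3) (24,24) (23,24)]:
  edge (14,12)–(16,0): clear
  edge (16,0)–(20,3): clear
  edge (20,3)–(24,24): clear
  edge (24,24)–(23,24): clear
  edge (23,24)–(14,12): clear
  midpoint (8,25/2) outside
  → clear
Obstacle 2 [(0,3) (9,7) (2,20)]:
  edge (0,3)–(9,7): clear
  edge (9,7)–(2,20): clear
  edge (2,20)–(0,3): clear
  midpoint (8,25/2) outside
  → clear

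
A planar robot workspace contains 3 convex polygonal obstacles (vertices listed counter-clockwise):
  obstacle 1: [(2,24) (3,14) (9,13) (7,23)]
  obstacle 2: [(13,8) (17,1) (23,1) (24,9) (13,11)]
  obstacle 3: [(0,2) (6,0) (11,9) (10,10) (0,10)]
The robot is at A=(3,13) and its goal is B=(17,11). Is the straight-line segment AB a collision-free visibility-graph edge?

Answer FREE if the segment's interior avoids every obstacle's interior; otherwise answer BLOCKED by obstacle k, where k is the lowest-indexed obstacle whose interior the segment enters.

Obstacle 1 [(2,24) (3,14) (9,13) (7,23)]:
  edge (2,24)–(3,14): clear
  edge (3,14)–(9,13): clear
  edge (9,13)–(7,23): clear
  edge (7,23)–(2,24): clear
  midpoint (10,12) outside
  → clear
Obstacle 2 [(13,8) (17,1) (23,1) (24,9) (13,11)]:
  edge (13,8)–(17,1): clear
  edge (17,1)–(23,1): clear
  edge (23,1)–(24,9): clear
  edge (24,9)–(13,11): clear
  edge (13,11)–(13,8): clear
  midpoint (10,12) outside
  → clear
Obstacle 3 [(0,2) (6,0) (11,9) (10,10) (0,10)]:
  edge (0,2)–(6,0): clear
  edge (6,0)–(11,9): clear
  edge (11,9)–(10,10): clear
  edge (10,10)–(0,10): clear
  edge (0,10)–(0,2): clear
  midpoint (10,12) outside
  → clear

FREE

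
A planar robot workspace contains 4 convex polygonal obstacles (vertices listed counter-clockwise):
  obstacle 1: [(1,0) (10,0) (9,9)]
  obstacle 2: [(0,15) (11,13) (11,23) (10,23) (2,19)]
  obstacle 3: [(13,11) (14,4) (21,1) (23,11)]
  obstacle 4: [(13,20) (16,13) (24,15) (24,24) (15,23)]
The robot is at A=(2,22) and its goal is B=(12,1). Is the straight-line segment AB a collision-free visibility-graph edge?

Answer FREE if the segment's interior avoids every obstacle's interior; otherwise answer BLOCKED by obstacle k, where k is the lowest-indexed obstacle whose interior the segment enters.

Obstacle 1 [(1,0) (10,0) (9,9)]:
  edge (1,0)–(10,0): clear
  edge (10,0)–(9,9): crosses AB
  edge (9,9)–(1,0): crosses AB
  → BLOCKED
Obstacle 2 [(0,15) (11,13) (11,23) (10,23) (2,19)]:
  edge (0,15)–(11,13): crosses AB
  edge (11,13)–(11,23): clear
  edge (11,23)–(10,23): clear
  edge (10,23)–(2,19): crosses AB
  edge (2,19)–(0,15): clear
  → BLOCKED
Obstacle 3 [(13,11) (14,4) (21,1) (23,11)]:
  edge (13,11)–(14,4): clear
  edge (14,4)–(21,1): clear
  edge (21,1)–(23,11): clear
  edge (23,11)–(13,11): clear
  midpoint (7,23/2) outside
  → clear
Obstacle 4 [(13,20) (16,13) (24,15) (24,24) (15,23)]:
  edge (13,20)–(16,13): clear
  edge (16,13)–(24,15): clear
  edge (24,15)–(24,24): clear
  edge (24,24)–(15,23): clear
  edge (15,23)–(13,20): clear
  midpoint (7,23/2) outside
  → clear

BLOCKED by obstacle 1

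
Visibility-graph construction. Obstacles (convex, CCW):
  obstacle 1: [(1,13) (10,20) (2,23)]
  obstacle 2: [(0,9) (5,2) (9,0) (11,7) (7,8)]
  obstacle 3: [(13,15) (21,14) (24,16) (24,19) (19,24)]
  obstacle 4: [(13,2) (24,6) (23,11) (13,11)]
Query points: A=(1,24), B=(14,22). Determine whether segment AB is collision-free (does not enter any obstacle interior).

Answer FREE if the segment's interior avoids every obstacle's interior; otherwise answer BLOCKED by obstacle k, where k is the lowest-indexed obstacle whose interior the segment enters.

Obstacle 1 [(1,13) (10,20) (2,23)]:
  edge (1,13)–(10,20): clear
  edge (10,20)–(2,23): clear
  edge (2,23)–(1,13): clear
  midpoint (15/2,23) outside
  → clear
Obstacle 2 [(0,9) (5,2) (9,0) (11,7) (7,8)]:
  edge (0,9)–(5,2): clear
  edge (5,2)–(9,0): clear
  edge (9,0)–(11,7): clear
  edge (11,7)–(7,8): clear
  edge (7,8)–(0,9): clear
  midpoint (15/2,23) outside
  → clear
Obstacle 3 [(13,15) (21,14) (24,16) (24,19) (19,24)]:
  edge (13,15)–(21,14): clear
  edge (21,14)–(24,16): clear
  edge (24,16)–(24,19): clear
  edge (24,19)–(19,24): clear
  edge (19,24)–(13,15): clear
  midpoint (15/2,23) outside
  → clear
Obstacle 4 [(13,2) (24,6) (23,11) (13,11)]:
  edge (13,2)–(24,6): clear
  edge (24,6)–(23,11): clear
  edge (23,11)–(13,11): clear
  edge (13,11)–(13,2): clear
  midpoint (15/2,23) outside
  → clear

FREE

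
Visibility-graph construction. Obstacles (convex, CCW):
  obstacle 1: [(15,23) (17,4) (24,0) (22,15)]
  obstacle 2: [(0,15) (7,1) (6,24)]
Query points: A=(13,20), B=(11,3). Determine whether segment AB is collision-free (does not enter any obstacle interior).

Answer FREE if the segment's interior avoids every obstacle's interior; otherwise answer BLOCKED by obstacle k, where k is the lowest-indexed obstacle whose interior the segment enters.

Obstacle 1 [(15,23) (17,4) (24,0) (22,15)]:
  edge (15,23)–(17,4): clear
  edge (17,4)–(24,0): clear
  edge (24,0)–(22,15): clear
  edge (22,15)–(15,23): clear
  midpoint (12,23/2) outside
  → clear
Obstacle 2 [(0,15) (7,1) (6,24)]:
  edge (0,15)–(7,1): clear
  edge (7,1)–(6,24): clear
  edge (6,24)–(0,15): clear
  midpoint (12,23/2) outside
  → clear

FREE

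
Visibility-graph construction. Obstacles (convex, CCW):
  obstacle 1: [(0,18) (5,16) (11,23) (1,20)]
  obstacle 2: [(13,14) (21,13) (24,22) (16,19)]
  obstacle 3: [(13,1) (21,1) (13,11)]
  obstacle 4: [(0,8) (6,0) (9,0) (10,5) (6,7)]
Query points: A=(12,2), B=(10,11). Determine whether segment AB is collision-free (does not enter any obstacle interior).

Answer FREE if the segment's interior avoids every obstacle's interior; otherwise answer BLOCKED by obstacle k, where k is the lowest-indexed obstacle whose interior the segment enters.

Obstacle 1 [(0,18) (5,16) (11,23) (1,20)]:
  edge (0,18)–(5,16): clear
  edge (5,16)–(11,23): clear
  edge (11,23)–(1,20): clear
  edge (1,20)–(0,18): clear
  midpoint (11,13/2) outside
  → clear
Obstacle 2 [(13,14) (21,13) (24,22) (16,19)]:
  edge (13,14)–(21,13): clear
  edge (21,13)–(24,22): clear
  edge (24,22)–(16,19): clear
  edge (16,19)–(13,14): clear
  midpoint (11,13/2) outside
  → clear
Obstacle 3 [(13,1) (21,1) (13,11)]:
  edge (13,1)–(21,1): clear
  edge (21,1)–(13,11): clear
  edge (13,11)–(13,1): clear
  midpoint (11,13/2) outside
  → clear
Obstacle 4 [(0,8) (6,0) (9,0) (10,5) (6,7)]:
  edge (0,8)–(6,0): clear
  edge (6,0)–(9,0): clear
  edge (9,0)–(10,5): clear
  edge (10,5)–(6,7): clear
  edge (6,7)–(0,8): clear
  midpoint (11,13/2) outside
  → clear

FREE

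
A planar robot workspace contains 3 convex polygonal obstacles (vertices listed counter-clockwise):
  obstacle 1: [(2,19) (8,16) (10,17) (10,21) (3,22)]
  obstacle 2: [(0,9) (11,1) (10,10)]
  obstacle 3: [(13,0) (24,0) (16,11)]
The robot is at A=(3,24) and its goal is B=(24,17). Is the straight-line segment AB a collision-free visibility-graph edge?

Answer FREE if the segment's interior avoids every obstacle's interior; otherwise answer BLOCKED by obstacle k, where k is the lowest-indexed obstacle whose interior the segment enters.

FREE

Obstacle 1 [(2,19) (8,16) (10,17) (10,21) (3,22)]:
  edge (2,19)–(8,16): clear
  edge (8,16)–(10,17): clear
  edge (10,17)–(10,21): clear
  edge (10,21)–(3,22): clear
  edge (3,22)–(2,19): clear
  midpoint (27/2,41/2) outside
  → clear
Obstacle 2 [(0,9) (11,1) (10,10)]:
  edge (0,9)–(11,1): clear
  edge (11,1)–(10,10): clear
  edge (10,10)–(0,9): clear
  midpoint (27/2,41/2) outside
  → clear
Obstacle 3 [(13,0) (24,0) (16,11)]:
  edge (13,0)–(24,0): clear
  edge (24,0)–(16,11): clear
  edge (16,11)–(13,0): clear
  midpoint (27/2,41/2) outside
  → clear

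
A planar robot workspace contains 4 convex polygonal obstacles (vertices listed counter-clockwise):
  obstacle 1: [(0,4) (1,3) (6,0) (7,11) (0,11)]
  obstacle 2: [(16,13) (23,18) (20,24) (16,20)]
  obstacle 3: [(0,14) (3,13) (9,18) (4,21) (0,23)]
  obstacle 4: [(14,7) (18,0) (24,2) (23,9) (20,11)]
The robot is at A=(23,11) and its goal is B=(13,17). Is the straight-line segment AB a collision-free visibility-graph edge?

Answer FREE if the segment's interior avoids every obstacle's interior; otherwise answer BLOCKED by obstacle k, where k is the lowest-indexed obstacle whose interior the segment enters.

Obstacle 1 [(0,4) (1,3) (6,0) (7,11) (0,11)]:
  edge (0,4)–(1,3): clear
  edge (1,3)–(6,0): clear
  edge (6,0)–(7,11): clear
  edge (7,11)–(0,11): clear
  edge (0,11)–(0,4): clear
  midpoint (18,14) outside
  → clear
Obstacle 2 [(16,13) (23,18) (20,24) (16,20)]:
  edge (16,13)–(23,18): crosses AB
  edge (23,18)–(20,24): clear
  edge (20,24)–(16,20): clear
  edge (16,20)–(16,13): crosses AB
  → BLOCKED
Obstacle 3 [(0,14) (3,13) (9,18) (4,21) (0,23)]:
  edge (0,14)–(3,13): clear
  edge (3,13)–(9,18): clear
  edge (9,18)–(4,21): clear
  edge (4,21)–(0,23): clear
  edge (0,23)–(0,14): clear
  midpoint (18,14) outside
  → clear
Obstacle 4 [(14,7) (18,0) (24,2) (23,9) (20,11)]:
  edge (14,7)–(18,0): clear
  edge (18,0)–(24,2): clear
  edge (24,2)–(23,9): clear
  edge (23,9)–(20,11): clear
  edge (20,11)–(14,7): clear
  midpoint (18,14) outside
  → clear

BLOCKED by obstacle 2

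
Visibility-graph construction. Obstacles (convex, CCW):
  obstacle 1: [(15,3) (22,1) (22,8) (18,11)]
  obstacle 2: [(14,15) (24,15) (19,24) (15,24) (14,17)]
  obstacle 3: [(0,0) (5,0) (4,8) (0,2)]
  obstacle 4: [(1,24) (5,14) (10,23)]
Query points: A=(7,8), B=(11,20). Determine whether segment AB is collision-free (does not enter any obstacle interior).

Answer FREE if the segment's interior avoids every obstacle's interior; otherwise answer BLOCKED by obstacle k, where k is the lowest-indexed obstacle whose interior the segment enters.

FREE

Obstacle 1 [(15,3) (22,1) (22,8) (18,11)]:
  edge (15,3)–(22,1): clear
  edge (22,1)–(22,8): clear
  edge (22,8)–(18,11): clear
  edge (18,11)–(15,3): clear
  midpoint (9,14) outside
  → clear
Obstacle 2 [(14,15) (24,15) (19,24) (15,24) (14,17)]:
  edge (14,15)–(24,15): clear
  edge (24,15)–(19,24): clear
  edge (19,24)–(15,24): clear
  edge (15,24)–(14,17): clear
  edge (14,17)–(14,15): clear
  midpoint (9,14) outside
  → clear
Obstacle 3 [(0,0) (5,0) (4,8) (0,2)]:
  edge (0,0)–(5,0): clear
  edge (5,0)–(4,8): clear
  edge (4,8)–(0,2): clear
  edge (0,2)–(0,0): clear
  midpoint (9,14) outside
  → clear
Obstacle 4 [(1,24) (5,14) (10,23)]:
  edge (1,24)–(5,14): clear
  edge (5,14)–(10,23): clear
  edge (10,23)–(1,24): clear
  midpoint (9,14) outside
  → clear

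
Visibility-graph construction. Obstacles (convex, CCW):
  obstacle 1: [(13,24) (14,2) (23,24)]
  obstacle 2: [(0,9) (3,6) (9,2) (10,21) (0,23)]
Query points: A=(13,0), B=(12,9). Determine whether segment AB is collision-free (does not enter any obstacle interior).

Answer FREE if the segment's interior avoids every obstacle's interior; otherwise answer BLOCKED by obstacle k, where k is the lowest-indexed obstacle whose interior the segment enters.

FREE

Obstacle 1 [(13,24) (14,2) (23,24)]:
  edge (13,24)–(14,2): clear
  edge (14,2)–(23,24): clear
  edge (23,24)–(13,24): clear
  midpoint (25/2,9/2) outside
  → clear
Obstacle 2 [(0,9) (3,6) (9,2) (10,21) (0,23)]:
  edge (0,9)–(3,6): clear
  edge (3,6)–(9,2): clear
  edge (9,2)–(10,21): clear
  edge (10,21)–(0,23): clear
  edge (0,23)–(0,9): clear
  midpoint (25/2,9/2) outside
  → clear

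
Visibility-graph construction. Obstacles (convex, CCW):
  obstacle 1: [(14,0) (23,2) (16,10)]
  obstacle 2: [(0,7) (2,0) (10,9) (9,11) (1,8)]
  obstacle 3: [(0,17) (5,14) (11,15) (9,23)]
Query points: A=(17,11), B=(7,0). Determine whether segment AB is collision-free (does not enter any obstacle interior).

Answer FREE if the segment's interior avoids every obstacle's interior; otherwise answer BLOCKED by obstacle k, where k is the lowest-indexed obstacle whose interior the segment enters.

BLOCKED by obstacle 1

Obstacle 1 [(14,0) (23,2) (16,10)]:
  edge (14,0)–(23,2): clear
  edge (23,2)–(16,10): crosses AB
  edge (16,10)–(14,0): crosses AB
  → BLOCKED
Obstacle 2 [(0,7) (2,0) (10,9) (9,11) (1,8)]:
  edge (0,7)–(2,0): clear
  edge (2,0)–(10,9): clear
  edge (10,9)–(9,11): clear
  edge (9,11)–(1,8): clear
  edge (1,8)–(0,7): clear
  midpoint (12,11/2) outside
  → clear
Obstacle 3 [(0,17) (5,14) (11,15) (9,23)]:
  edge (0,17)–(5,14): clear
  edge (5,14)–(11,15): clear
  edge (11,15)–(9,23): clear
  edge (9,23)–(0,17): clear
  midpoint (12,11/2) outside
  → clear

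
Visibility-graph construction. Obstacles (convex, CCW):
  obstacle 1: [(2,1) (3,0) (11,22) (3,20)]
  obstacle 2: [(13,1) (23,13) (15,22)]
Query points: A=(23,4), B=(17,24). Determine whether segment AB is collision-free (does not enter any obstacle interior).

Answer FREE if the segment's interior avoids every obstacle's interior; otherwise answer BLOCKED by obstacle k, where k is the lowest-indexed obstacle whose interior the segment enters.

BLOCKED by obstacle 2

Obstacle 1 [(2,1) (3,0) (11,22) (3,20)]:
  edge (2,1)–(3,0): clear
  edge (3,0)–(11,22): clear
  edge (11,22)–(3,20): clear
  edge (3,20)–(2,1): clear
  midpoint (20,14) outside
  → clear
Obstacle 2 [(13,1) (23,13) (15,22)]:
  edge (13,1)–(23,13): crosses AB
  edge (23,13)–(15,22): crosses AB
  edge (15,22)–(13,1): clear
  → BLOCKED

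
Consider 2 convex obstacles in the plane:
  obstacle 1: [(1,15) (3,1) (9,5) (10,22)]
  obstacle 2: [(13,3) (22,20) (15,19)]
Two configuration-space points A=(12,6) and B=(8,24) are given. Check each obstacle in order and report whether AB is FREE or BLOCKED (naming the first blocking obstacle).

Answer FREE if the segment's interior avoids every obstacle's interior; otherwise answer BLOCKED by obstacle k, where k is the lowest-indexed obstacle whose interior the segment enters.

BLOCKED by obstacle 1

Obstacle 1 [(1,15) (3,1) (9,5) (10,22)]:
  edge (1,15)–(3,1): clear
  edge (3,1)–(9,5): clear
  edge (9,5)–(10,22): crosses AB
  edge (10,22)–(1,15): crosses AB
  → BLOCKED
Obstacle 2 [(13,3) (22,20) (15,19)]:
  edge (13,3)–(22,20): clear
  edge (22,20)–(15,19): clear
  edge (15,19)–(13,3): clear
  midpoint (10,15) outside
  → clear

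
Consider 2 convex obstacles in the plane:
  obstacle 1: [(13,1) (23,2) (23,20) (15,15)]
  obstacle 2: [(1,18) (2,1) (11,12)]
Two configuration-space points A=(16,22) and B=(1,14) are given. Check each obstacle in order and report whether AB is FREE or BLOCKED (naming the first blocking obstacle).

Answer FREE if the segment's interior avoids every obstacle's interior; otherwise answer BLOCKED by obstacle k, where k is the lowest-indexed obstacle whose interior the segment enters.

BLOCKED by obstacle 2

Obstacle 1 [(13,1) (23,2) (23,20) (15,15)]:
  edge (13,1)–(23,2): clear
  edge (23,2)–(23,20): clear
  edge (23,20)–(15,15): clear
  edge (15,15)–(13,1): clear
  midpoint (17/2,18) outside
  → clear
Obstacle 2 [(1,18) (2,1) (11,12)]:
  edge (1,18)–(2,1): crosses AB
  edge (2,1)–(11,12): clear
  edge (11,12)–(1,18): crosses AB
  → BLOCKED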